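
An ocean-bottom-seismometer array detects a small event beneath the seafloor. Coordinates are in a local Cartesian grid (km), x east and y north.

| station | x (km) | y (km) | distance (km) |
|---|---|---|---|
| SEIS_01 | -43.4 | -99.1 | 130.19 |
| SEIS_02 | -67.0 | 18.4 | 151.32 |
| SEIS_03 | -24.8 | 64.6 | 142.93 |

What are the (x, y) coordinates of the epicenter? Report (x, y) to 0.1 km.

72.6 km east, -40.0 km north

Circle about each station: (x + 43.4)² + (y + 99.1)² = 130.19²; (x + 67.0)² + (y − 18.4)² = 151.32²; (x + 24.8)² + (y − 64.6)² = 142.93².
Subtracting pairs of circle equations eliminates x²+y² and gives linear equations (the radical axes):
-47.2 x + 235.0 y = -12825.12
37.2 x + 327.4 y = -10395.72
Solving the 2×2 system: x ≈ 72.6, y ≈ -40.0 km.
Check against SEIS_01 (with the unrounded x, y): √((x + 43.4)²+(y + 99.1)²) = 130.17 ≈ 130.19 km. ✓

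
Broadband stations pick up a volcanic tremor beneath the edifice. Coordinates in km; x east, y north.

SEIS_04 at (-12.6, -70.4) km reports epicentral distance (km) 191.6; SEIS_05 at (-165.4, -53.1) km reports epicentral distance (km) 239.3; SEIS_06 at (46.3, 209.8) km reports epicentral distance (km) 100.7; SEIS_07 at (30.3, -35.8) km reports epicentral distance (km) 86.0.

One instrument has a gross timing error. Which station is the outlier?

Solve using three stations at a time. Using SEIS_04, SEIS_05, SEIS_06 (subtract circle equations pairwise → linear system) gives (x, y) ≈ (-1.1, 120.9).
Distances from that point to each station vs reported:
  SEIS_04: calculated 191.6 vs reported 191.6 → residual 0.0 km
  SEIS_05: calculated 239.3 vs reported 239.3 → residual 0.0 km
  SEIS_06: calculated 100.7 vs reported 100.7 → residual 0.0 km
  SEIS_07: calculated 159.8 vs reported 86.0 → residual 73.8 km
SEIS_04, SEIS_05, SEIS_06 are mutually consistent (residuals ≈ 0); SEIS_07 is off by 73.8 km.

SEIS_07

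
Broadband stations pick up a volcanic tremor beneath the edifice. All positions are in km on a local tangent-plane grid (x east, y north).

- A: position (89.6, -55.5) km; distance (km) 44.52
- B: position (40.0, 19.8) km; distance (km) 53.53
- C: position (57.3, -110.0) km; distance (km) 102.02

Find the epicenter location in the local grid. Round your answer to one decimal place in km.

(83.5, -11.4)

Circle about each station: (x − 89.6)² + (y + 55.5)² = 44.52²; (x − 40.0)² + (y − 19.8)² = 53.53²; (x − 57.3)² + (y + 110.0)² = 102.02².
Subtracting the A equation from the B and C equations removes the quadratic terms:
-99.2 x + 150.6 y = -9999.80
-64.6 x − 109.0 y = -4151.17
Solving the 2×2 system: x ≈ 83.5, y ≈ -11.4 km.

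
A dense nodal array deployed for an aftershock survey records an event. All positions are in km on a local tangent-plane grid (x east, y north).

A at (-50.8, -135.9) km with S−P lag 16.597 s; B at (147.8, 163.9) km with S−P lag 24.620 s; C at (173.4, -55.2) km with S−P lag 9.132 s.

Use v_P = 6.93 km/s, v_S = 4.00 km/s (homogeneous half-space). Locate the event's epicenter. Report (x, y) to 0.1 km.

Distance from S−P lag: d = Δt · v_P v_S / (v_P − v_S) = Δt · (6.93·4.00)/(6.93−4.00) ≈ 9.4608·Δt.
So d_A = 157.02, d_B = 232.92, d_C = 86.40 km.
Circle about each station: (x + 50.8)² + (y + 135.9)² = 157.02²; (x − 147.8)² + (y − 163.9)² = 232.92²; (x − 173.4)² + (y + 55.2)² = 86.40².
Subtracting the A equation from the B and C equations removes the quadratic terms:
397.2 x + 599.6 y = -1937.85
448.4 x + 161.4 y = 29255.47
Solving the 2×2 system: x ≈ 87.2, y ≈ -61.0 km.

87.2 km east, -61.0 km north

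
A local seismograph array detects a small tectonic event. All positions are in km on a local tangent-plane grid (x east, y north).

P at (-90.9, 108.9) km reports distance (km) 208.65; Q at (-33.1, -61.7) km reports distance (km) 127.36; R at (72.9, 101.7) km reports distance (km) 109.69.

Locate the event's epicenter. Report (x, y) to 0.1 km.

Circle about each station: (x + 90.9)² + (y − 108.9)² = 208.65²; (x + 33.1)² + (y + 61.7)² = 127.36²; (x − 72.9)² + (y − 101.7)² = 109.69².
Subtracting the P equation from the Q and R equations removes the quadratic terms:
115.6 x − 341.2 y = 12094.73
327.6 x − 14.4 y = 27038.21
Solving the 2×2 system: x ≈ 82.2, y ≈ -7.6 km.
Check against P (with the unrounded x, y): √((x + 90.9)²+(y − 108.9)²) = 208.65 ≈ 208.65 km. ✓

82.2 km east, -7.6 km north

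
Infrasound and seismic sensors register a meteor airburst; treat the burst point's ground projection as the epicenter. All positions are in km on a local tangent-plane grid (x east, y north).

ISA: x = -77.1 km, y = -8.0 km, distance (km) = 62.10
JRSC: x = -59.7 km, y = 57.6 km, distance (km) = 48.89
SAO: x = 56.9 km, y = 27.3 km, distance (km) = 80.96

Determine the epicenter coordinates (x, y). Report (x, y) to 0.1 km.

-24.0 km east, 24.2 km north

Circle about each station: (x + 77.1)² + (y + 8.0)² = 62.10²; (x + 59.7)² + (y − 57.6)² = 48.89²; (x − 56.9)² + (y − 27.3)² = 80.96².
Subtracting pairs of circle equations eliminates x²+y² and gives linear equations (the radical axes):
34.8 x + 131.2 y = 2339.62
268.0 x + 70.6 y = -4723.62
Solving the 2×2 system: x ≈ -24.0, y ≈ 24.2 km.
Check against ISA (with the unrounded x, y): √((x + 77.1)²+(y + 8.0)²) = 62.10 ≈ 62.10 km. ✓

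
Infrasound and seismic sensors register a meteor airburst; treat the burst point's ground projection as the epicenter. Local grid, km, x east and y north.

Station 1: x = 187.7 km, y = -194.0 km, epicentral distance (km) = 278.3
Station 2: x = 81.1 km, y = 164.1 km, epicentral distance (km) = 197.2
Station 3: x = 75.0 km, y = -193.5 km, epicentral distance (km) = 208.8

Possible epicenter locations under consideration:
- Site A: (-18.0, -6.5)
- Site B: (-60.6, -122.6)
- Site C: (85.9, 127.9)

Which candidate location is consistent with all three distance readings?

For each candidate, compare |candidate − station| to the reported distance:
Site A: residuals Station 1 0.0, Station 2 0.1, Station 3 0.0 → max 0.1 km
Site B: residuals Station 1 19.9, Station 2 122.6, Station 3 55.8 → max 122.6 km
Site C: residuals Station 1 59.3, Station 2 160.7, Station 3 112.8 → max 160.7 km
Only Site A has all residuals ≈ 0.

Site A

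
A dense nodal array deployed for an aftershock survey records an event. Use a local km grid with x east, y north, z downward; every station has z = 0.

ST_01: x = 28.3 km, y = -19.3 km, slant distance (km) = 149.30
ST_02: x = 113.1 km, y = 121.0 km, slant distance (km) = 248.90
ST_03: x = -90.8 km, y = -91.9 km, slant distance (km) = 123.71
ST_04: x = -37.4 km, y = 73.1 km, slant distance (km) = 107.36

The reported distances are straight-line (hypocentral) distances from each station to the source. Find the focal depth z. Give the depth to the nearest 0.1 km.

Each station gives a sphere (x−x_i)² + (y−y_i)² + z² = d_i² (stations at z=0).
Subtracting the ST_01 sphere from ST_02 and ST_03: z² cancels, leaving linear equations in x and y:
169.6 x + 280.6 y = -13401.49
-238.2 x − 145.2 y = 22503.20
Solving: x ≈ -103.487, y ≈ 14.789 km (keep extra digits for the depth step; rounded: -103.5, 14.8).
Then from the ST_01 sphere: z² = 149.30² − (x − 28.3)² − (y + 19.3)² with x = -103.487, y = 14.789, so z ≈ 61.324 ≈ 61.3 km.

depth ≈ 61.3 km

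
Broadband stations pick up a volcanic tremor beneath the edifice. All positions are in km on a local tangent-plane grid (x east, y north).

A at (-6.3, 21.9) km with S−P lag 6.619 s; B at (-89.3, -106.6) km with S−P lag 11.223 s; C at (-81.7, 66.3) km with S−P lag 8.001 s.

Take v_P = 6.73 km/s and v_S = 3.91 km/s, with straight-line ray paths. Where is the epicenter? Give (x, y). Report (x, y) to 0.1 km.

Distance from S−P lag: d = Δt · v_P v_S / (v_P − v_S) = Δt · (6.73·3.91)/(6.73−3.91) ≈ 9.3313·Δt.
So d_A = 61.76, d_B = 104.73, d_C = 74.66 km.
Circle about each station: (x + 6.3)² + (y − 21.9)² = 61.76²; (x + 89.3)² + (y + 106.6)² = 104.73²; (x + 81.7)² + (y − 66.3)² = 74.66².
Subtracting pairs of circle equations eliminates x²+y² and gives linear equations (the radical axes):
-166.0 x − 257.0 y = 11664.67
-150.8 x + 88.8 y = 8791.46
Solving the 2×2 system: x ≈ -61.6, y ≈ -5.6 km.
Check against A (with the unrounded x, y): √((x + 6.3)²+(y − 21.9)²) = 61.76 ≈ 61.76 km. ✓

x ≈ -61.6 km, y ≈ -5.6 km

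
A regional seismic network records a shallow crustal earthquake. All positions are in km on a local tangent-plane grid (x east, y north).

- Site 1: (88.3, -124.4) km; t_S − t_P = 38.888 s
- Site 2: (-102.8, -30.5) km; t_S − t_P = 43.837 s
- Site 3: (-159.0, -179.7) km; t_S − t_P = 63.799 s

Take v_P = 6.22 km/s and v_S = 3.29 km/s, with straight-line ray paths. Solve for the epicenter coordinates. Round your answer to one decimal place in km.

Distance from S−P lag: d = Δt · v_P v_S / (v_P − v_S) = Δt · (6.22·3.29)/(6.22−3.29) ≈ 6.9842·Δt.
So d_Site 1 = 271.60, d_Site 2 = 306.17, d_Site 3 = 445.59 km.
Circle about each station: (x − 88.3)² + (y + 124.4)² = 271.60²; (x + 102.8)² + (y + 30.5)² = 306.17²; (x + 159.0)² + (y + 179.7)² = 445.59².
Subtracting pairs of circle equations eliminates x²+y² and gives linear equations (the radical axes):
-382.2 x + 187.8 y = -31747.67
-494.6 x − 110.6 y = -90483.05
Solving the 2×2 system: x ≈ 151.7, y ≈ 139.7 km.

151.7 km east, 139.7 km north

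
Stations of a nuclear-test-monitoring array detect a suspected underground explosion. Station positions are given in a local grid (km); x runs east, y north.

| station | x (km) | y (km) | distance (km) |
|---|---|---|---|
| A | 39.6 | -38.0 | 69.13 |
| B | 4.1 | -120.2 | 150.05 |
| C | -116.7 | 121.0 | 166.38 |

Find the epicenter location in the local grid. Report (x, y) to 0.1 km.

Circle about each station: (x − 39.6)² + (y + 38.0)² = 69.13²; (x − 4.1)² + (y + 120.2)² = 150.05²; (x + 116.7)² + (y − 121.0)² = 166.38².
Subtracting the A equation from the B and C equations removes the quadratic terms:
-71.0 x − 164.4 y = -6283.36
-312.6 x + 318.0 y = 2344.38
Solving the 2×2 system: x ≈ 21.8, y ≈ 28.8 km.
Check against A (with the unrounded x, y): √((x − 39.6)²+(y + 38.0)²) = 69.13 ≈ 69.13 km. ✓

x ≈ 21.8 km, y ≈ 28.8 km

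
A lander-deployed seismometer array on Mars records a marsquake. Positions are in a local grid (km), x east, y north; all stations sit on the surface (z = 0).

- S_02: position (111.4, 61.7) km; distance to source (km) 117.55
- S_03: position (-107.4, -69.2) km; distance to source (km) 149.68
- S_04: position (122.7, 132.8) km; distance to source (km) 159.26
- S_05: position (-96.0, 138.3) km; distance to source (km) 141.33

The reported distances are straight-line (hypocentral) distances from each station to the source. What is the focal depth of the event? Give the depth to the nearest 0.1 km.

Each station gives a sphere (x−x_i)² + (y−y_i)² + z² = d_i² (stations at z=0).
Subtracting the S_02 sphere from S_03 and S_04: z² cancels, leaving linear equations in x and y:
-437.6 x − 261.8 y = -8479.55
22.6 x + 142.2 y = 4928.53
Solving: x ≈ -1.501, y ≈ 34.898 km (keep extra digits for the depth step; rounded: -1.5, 34.9).
Then from the S_02 sphere: z² = 117.55² − (x − 111.4)² − (y − 61.7)² with x = -1.501, y = 34.898, so z ≈ 18.789 ≈ 18.8 km.
Check against S_05 (with the unrounded solution): distance 141.33 ≈ 141.33 km. ✓

z ≈ 18.8 km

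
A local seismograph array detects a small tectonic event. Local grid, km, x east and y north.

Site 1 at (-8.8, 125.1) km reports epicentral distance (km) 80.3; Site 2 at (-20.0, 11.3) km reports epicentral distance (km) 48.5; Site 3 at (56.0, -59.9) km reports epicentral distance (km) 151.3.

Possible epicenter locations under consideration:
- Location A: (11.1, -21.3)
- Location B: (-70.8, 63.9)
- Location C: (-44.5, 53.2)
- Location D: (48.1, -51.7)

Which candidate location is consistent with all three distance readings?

Location C

For each candidate, compare |candidate − station| to the reported distance:
Location A: residuals Site 1 67.4, Site 2 3.4, Site 3 92.1 → max 92.1 km
Location B: residuals Site 1 6.8, Site 2 24.6, Site 3 25.9 → max 25.9 km
Location C: residuals Site 1 0.0, Site 2 0.0, Site 3 0.0 → max 0.0 km
Location D: residuals Site 1 105.4, Site 2 44.3, Site 3 139.9 → max 139.9 km
Only Location C has all residuals ≈ 0.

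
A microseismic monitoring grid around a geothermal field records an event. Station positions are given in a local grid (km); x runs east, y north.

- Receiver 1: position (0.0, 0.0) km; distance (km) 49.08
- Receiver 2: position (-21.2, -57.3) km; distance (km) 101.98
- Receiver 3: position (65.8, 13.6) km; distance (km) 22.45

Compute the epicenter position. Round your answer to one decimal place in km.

x ≈ 44.5 km, y ≈ 20.7 km

Circle about each station: x² + y² = 49.08²; (x + 21.2)² + (y + 57.3)² = 101.98²; (x − 65.8)² + (y − 13.6)² = 22.45².
Subtracting the Receiver 1 equation from the Receiver 2 and Receiver 3 equations removes the quadratic terms:
-42.4 x − 114.6 y = -4258.34
131.6 x + 27.2 y = 6419.44
Solving the 2×2 system: x ≈ 44.5, y ≈ 20.7 km.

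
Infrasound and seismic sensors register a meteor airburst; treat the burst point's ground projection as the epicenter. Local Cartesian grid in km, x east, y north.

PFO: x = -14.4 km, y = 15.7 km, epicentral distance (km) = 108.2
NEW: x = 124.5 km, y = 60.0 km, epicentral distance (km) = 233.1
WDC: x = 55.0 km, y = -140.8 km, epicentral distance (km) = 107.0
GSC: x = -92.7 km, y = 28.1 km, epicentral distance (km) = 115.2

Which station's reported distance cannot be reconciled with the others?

WDC

Solve using three stations at a time. Using PFO, NEW, GSC (subtract circle equations pairwise → linear system) gives (x, y) ≈ (-60.1, -82.3).
Distances from that point to each station vs reported:
  PFO: calculated 108.1 vs reported 108.2 → residual 0.1 km
  NEW: calculated 233.1 vs reported 233.1 → residual 0.0 km
  WDC: calculated 129.1 vs reported 107.0 → residual 22.1 km
  GSC: calculated 115.1 vs reported 115.2 → residual 0.1 km
PFO, NEW, GSC are mutually consistent (residuals ≈ 0); WDC is off by 22.1 km.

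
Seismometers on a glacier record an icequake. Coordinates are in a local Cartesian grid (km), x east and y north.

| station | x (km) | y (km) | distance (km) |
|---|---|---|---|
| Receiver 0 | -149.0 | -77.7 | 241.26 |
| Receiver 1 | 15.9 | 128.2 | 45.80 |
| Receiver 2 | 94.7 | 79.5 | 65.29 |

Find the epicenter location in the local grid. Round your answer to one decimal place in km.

(29.6, 84.5)

Circle about each station: (x + 149.0)² + (y + 77.7)² = 241.26²; (x − 15.9)² + (y − 128.2)² = 45.80²; (x − 94.7)² + (y − 79.5)² = 65.29².
Subtracting the Receiver 0 equation from the Receiver 1 and Receiver 2 equations removes the quadratic terms:
329.8 x + 411.8 y = 44558.51
487.4 x + 314.4 y = 40993.65
Solving the 2×2 system: x ≈ 29.6, y ≈ 84.5 km.
Check against Receiver 0 (with the unrounded x, y): √((x + 149.0)²+(y + 77.7)²) = 241.26 ≈ 241.26 km. ✓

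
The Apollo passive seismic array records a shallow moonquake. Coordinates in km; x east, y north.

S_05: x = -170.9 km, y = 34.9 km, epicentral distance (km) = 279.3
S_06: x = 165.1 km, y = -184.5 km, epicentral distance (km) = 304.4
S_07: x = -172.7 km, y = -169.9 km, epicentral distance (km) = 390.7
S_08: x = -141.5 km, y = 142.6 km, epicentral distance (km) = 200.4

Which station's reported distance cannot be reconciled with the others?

Solve using three stations at a time. Using S_05, S_06, S_07 (subtract circle equations pairwise → linear system) gives (x, y) ≈ (97.5, 112.4).
Distances from that point to each station vs reported:
  S_05: calculated 279.4 vs reported 279.3 → residual 0.1 km
  S_06: calculated 304.5 vs reported 304.4 → residual 0.1 km
  S_07: calculated 390.7 vs reported 390.7 → residual 0.0 km
  S_08: calculated 240.9 vs reported 200.4 → residual 40.5 km
S_05, S_06, S_07 are mutually consistent (residuals ≈ 0); S_08 is off by 40.5 km.

S_08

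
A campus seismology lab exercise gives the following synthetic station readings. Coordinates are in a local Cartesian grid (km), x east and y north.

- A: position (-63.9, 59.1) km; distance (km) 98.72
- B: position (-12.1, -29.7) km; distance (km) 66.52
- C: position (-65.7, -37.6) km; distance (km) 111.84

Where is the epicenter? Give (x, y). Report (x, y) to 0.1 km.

Circle about each station: (x + 63.9)² + (y − 59.1)² = 98.72²; (x + 12.1)² + (y + 29.7)² = 66.52²; (x + 65.7)² + (y + 37.6)² = 111.84².
Subtracting the A equation from the B and C equations removes the quadratic terms:
103.6 x − 177.6 y = -1226.79
-3.6 x − 193.4 y = -4608.32
Solving the 2×2 system: x ≈ 28.1, y ≈ 23.3 km.

x ≈ 28.1 km, y ≈ 23.3 km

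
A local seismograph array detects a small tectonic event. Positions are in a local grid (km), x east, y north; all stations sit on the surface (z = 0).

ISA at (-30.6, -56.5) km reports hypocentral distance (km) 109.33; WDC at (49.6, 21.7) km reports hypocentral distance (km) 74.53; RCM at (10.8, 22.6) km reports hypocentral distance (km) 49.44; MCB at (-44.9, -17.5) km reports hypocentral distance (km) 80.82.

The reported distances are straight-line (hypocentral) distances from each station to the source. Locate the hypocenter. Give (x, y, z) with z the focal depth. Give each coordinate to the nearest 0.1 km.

x ≈ -9.4 km, y ≈ 42.9 km, depth ≈ 40.3 km

Each station gives a sphere (x−x_i)² + (y−y_i)² + z² = d_i² (stations at z=0).
Subtracting the ISA sphere from WDC and RCM: z² cancels, leaving linear equations in x and y:
160.4 x + 156.4 y = 5200.77
82.8 x + 158.2 y = 6007.53
Solving: x ≈ -9.401, y ≈ 42.895 km (keep extra digits for the depth step; rounded: -9.4, 42.9).
Then from the ISA sphere: z² = 109.33² − (x + 30.6)² − (y + 56.5)² with x = -9.401, y = 42.895, so z ≈ 40.302 ≈ 40.3 km.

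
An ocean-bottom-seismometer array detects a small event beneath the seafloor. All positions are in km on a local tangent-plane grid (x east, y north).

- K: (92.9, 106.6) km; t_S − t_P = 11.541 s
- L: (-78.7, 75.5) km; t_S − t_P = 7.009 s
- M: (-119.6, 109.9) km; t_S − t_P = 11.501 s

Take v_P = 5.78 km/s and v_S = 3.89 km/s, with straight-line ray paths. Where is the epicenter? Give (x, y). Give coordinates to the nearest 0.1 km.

Distance from S−P lag: d = Δt · v_P v_S / (v_P − v_S) = Δt · (5.78·3.89)/(5.78−3.89) ≈ 11.8964·Δt.
So d_K = 137.30, d_L = 83.38, d_M = 136.82 km.
Circle about each station: (x − 92.9)² + (y − 106.6)² = 137.30²; (x + 78.7)² + (y − 75.5)² = 83.38²; (x + 119.6)² + (y − 109.9)² = 136.82².
Subtracting the K equation from the L and M equations removes the quadratic terms:
-343.2 x − 62.2 y = 3799.04
-425.0 x + 6.6 y = 6519.78
Solving the 2×2 system: x ≈ -15.0, y ≈ 21.7 km.
Check against K (with the unrounded x, y): √((x − 92.9)²+(y − 106.6)²) = 137.30 ≈ 137.30 km. ✓

x ≈ -15.0 km, y ≈ 21.7 km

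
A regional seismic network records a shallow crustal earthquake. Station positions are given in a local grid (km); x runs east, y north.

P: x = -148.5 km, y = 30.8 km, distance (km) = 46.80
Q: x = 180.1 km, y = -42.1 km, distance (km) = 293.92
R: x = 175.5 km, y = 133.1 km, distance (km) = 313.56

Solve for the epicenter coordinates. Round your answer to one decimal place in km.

x ≈ -110.2 km, y ≈ 3.9 km

Circle about each station: (x + 148.5)² + (y − 30.8)² = 46.80²; (x − 180.1)² + (y + 42.1)² = 293.92²; (x − 175.5)² + (y − 133.1)² = 313.56².
Subtracting the P equation from the Q and R equations removes the quadratic terms:
657.2 x − 145.8 y = -72991.20
648.0 x + 204.6 y = -70614.66
Solving the 2×2 system: x ≈ -110.2, y ≈ 3.9 km.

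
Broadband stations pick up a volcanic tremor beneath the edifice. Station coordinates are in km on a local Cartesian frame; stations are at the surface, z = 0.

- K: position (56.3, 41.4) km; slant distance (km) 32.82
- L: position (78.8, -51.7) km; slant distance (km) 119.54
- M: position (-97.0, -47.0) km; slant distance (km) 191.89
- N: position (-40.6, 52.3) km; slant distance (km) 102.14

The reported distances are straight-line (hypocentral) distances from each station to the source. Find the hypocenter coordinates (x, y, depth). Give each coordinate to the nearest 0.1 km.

x ≈ 58.0 km, y ≈ 63.5 km, depth ≈ 24.2 km

Each station gives a sphere (x−x_i)² + (y−y_i)² + z² = d_i² (stations at z=0).
Subtracting the K sphere from L and M: z² cancels, leaving linear equations in x and y:
45.0 x − 186.2 y = -9213.98
-306.6 x − 176.8 y = -29010.27
Solving: x ≈ 58.001, y ≈ 63.502 km (keep extra digits for the depth step; rounded: 58.0, 63.5).
Then from the K sphere: z² = 32.82² − (x − 56.3)² − (y − 41.4)² with x = 58.001, y = 63.502, so z ≈ 24.202 ≈ 24.2 km.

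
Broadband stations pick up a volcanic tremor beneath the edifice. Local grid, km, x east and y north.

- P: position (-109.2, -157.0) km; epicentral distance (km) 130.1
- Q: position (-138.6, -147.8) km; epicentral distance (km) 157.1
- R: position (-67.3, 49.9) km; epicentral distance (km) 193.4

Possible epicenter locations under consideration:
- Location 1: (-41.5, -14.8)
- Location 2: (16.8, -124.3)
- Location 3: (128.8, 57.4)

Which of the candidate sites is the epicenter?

For each candidate, compare |candidate − station| to the reported distance:
Location 1: residuals P 27.4, Q 7.6, R 123.7 → max 123.7 km
Location 2: residuals P 0.1, Q 0.1, R 0.0 → max 0.1 km
Location 3: residuals P 190.2, Q 180.0, R 2.8 → max 190.2 km
Only Location 2 has all residuals ≈ 0.

Location 2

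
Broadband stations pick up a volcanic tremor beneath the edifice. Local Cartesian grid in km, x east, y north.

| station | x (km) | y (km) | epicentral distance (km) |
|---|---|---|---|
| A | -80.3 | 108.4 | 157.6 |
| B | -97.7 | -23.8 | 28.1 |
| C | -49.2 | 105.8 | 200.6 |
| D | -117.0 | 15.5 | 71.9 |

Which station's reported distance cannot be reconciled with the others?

C

Solve using three stations at a time. Using A, B, D (subtract circle equations pairwise → linear system) gives (x, y) ≈ (-85.5, -49.1).
Distances from that point to each station vs reported:
  A: calculated 157.6 vs reported 157.6 → residual 0.0 km
  B: calculated 28.1 vs reported 28.1 → residual 0.0 km
  C: calculated 159.1 vs reported 200.6 → residual 41.5 km
  D: calculated 71.9 vs reported 71.9 → residual 0.0 km
A, B, D are mutually consistent (residuals ≈ 0); C is off by 41.5 km.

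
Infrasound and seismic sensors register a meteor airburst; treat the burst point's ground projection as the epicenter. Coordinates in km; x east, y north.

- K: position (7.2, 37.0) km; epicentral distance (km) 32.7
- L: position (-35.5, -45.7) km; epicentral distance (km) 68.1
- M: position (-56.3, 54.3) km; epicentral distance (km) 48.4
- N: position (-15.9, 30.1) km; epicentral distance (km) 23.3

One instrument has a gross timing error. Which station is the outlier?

Solve using three stations at a time. Using K, L, M (subtract circle equations pairwise → linear system) gives (x, y) ≈ (-21.3, 20.9).
Distances from that point to each station vs reported:
  K: calculated 32.7 vs reported 32.7 → residual 0.0 km
  L: calculated 68.1 vs reported 68.1 → residual 0.0 km
  M: calculated 48.4 vs reported 48.4 → residual 0.0 km
  N: calculated 10.7 vs reported 23.3 → residual 12.6 km
K, L, M are mutually consistent (residuals ≈ 0); N is off by 12.6 km.

N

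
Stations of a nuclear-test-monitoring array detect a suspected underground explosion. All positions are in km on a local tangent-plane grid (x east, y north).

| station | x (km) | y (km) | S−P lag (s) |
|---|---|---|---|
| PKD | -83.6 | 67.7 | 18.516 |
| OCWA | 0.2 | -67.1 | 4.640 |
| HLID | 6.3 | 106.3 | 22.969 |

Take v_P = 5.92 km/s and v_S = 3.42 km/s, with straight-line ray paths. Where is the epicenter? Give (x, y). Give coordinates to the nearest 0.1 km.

x ≈ -36.6 km, y ≈ -74.7 km

Distance from S−P lag: d = Δt · v_P v_S / (v_P − v_S) = Δt · (5.92·3.42)/(5.92−3.42) ≈ 8.0986·Δt.
So d_PKD = 149.95, d_OCWA = 37.58, d_HLID = 186.02 km.
Circle about each station: (x + 83.6)² + (y − 67.7)² = 149.95²; (x − 0.2)² + (y + 67.1)² = 37.58²; (x − 6.3)² + (y − 106.3)² = 186.02².
Subtracting pairs of circle equations eliminates x²+y² and gives linear equations (the radical axes):
167.6 x − 269.6 y = 14002.95
179.8 x + 77.2 y = -12351.31
Solving the 2×2 system: x ≈ -36.6, y ≈ -74.7 km.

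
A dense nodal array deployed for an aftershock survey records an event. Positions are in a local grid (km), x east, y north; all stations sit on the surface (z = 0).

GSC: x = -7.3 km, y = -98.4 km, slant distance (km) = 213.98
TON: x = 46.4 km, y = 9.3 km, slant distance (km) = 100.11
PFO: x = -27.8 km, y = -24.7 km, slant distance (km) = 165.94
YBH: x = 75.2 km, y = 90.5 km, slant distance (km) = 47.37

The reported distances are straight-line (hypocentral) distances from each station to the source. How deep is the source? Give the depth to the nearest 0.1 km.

z ≈ 46.8 km

Each station gives a sphere (x−x_i)² + (y−y_i)² + z² = d_i² (stations at z=0).
Subtracting the GSC sphere from TON and PFO: z² cancels, leaving linear equations in x and y:
107.4 x + 215.4 y = 28269.03
-41.0 x + 147.4 y = 9898.44
Solving: x ≈ 82.504, y ≈ 90.103 km (keep extra digits for the depth step; rounded: 82.5, 90.1).
Then from the GSC sphere: z² = 213.98² − (x + 7.3)² − (y + 98.4)² with x = 82.504, y = 90.103, so z ≈ 46.790 ≈ 46.8 km.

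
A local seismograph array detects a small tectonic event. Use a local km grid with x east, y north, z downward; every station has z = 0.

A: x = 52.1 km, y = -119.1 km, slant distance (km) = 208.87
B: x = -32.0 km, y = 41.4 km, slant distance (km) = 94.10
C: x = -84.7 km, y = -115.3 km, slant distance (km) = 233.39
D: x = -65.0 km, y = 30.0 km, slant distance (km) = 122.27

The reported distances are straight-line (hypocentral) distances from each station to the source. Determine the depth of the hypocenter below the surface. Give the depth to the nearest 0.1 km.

Each station gives a sphere (x−x_i)² + (y−y_i)² + z² = d_i² (stations at z=0).
Subtracting the A sphere from B and C: z² cancels, leaving linear equations in x and y:
-168.2 x + 321.0 y = 20610.61
-273.6 x + 7.6 y = -7275.26
Solving: x ≈ 28.793, y ≈ 79.295 km (keep extra digits for the depth step; rounded: 28.8, 79.3).
Then from the A sphere: z² = 208.87² − (x − 52.1)² − (y + 119.1)² with x = 28.793, y = 79.295, so z ≈ 61.015 ≈ 61.0 km.

depth ≈ 61.0 km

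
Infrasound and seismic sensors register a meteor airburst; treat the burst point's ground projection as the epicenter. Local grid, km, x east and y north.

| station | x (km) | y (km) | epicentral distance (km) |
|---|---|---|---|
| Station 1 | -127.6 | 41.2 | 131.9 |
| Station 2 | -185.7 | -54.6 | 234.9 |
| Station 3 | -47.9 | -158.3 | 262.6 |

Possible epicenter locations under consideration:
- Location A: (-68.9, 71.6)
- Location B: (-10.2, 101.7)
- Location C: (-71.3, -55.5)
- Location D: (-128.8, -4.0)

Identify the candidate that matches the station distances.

For each candidate, compare |candidate − station| to the reported distance:
Location A: residuals Station 1 65.8, Station 2 62.9, Station 3 31.7 → max 65.8 km
Location B: residuals Station 1 0.2, Station 2 0.1, Station 3 0.1 → max 0.2 km
Location C: residuals Station 1 20.0, Station 2 120.5, Station 3 157.2 → max 157.2 km
Location D: residuals Station 1 86.7, Station 2 158.8, Station 3 88.4 → max 158.8 km
Only Location B has all residuals ≈ 0.

Location B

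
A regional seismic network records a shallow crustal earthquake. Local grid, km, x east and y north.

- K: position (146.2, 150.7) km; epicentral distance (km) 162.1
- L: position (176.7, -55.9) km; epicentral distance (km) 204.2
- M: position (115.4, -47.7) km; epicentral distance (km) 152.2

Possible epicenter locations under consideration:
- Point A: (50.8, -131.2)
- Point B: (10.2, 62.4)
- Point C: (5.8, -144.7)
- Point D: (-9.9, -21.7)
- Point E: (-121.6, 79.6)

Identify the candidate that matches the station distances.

Point B

For each candidate, compare |candidate − station| to the reported distance:
Point A: residuals K 135.5, L 57.5, M 46.6 → max 135.5 km
Point B: residuals K 0.1, L 0.0, M 0.1 → max 0.1 km
Point C: residuals K 165.0, L 11.6, M 5.8 → max 165.0 km
Point D: residuals K 70.5, L 14.5, M 24.2 → max 70.5 km
Point E: residuals K 115.0, L 123.4, M 116.8 → max 123.4 km
Only Point B has all residuals ≈ 0.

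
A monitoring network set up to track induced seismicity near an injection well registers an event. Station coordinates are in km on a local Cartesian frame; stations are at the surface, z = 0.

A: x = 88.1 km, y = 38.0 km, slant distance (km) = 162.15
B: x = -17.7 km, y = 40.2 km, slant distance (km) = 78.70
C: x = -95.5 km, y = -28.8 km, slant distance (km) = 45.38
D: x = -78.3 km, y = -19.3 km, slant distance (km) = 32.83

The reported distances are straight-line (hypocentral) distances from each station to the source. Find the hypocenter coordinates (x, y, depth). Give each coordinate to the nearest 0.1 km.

x ≈ -61.0 km, y ≈ -19.3 km, depth ≈ 27.9 km

Each station gives a sphere (x−x_i)² + (y−y_i)² + z² = d_i² (stations at z=0).
Subtracting the A sphere from B and C: z² cancels, leaving linear equations in x and y:
-211.6 x + 4.4 y = 12822.65
-367.2 x − 133.6 y = 24977.36
Solving: x ≈ -61.000, y ≈ -19.298 km (keep extra digits for the depth step; rounded: -61.0, -19.3).
Then from the A sphere: z² = 162.15² − (x − 88.1)² − (y − 38.0)² with x = -61.000, y = -19.298, so z ≈ 27.906 ≈ 27.9 km.
Check against D (with the unrounded solution): distance 32.83 ≈ 32.83 km. ✓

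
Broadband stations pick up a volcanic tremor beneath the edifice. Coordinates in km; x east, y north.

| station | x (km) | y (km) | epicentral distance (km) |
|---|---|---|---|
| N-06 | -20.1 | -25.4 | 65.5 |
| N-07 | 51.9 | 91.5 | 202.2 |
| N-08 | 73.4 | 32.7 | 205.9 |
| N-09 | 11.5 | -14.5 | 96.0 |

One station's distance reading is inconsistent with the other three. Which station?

Solve using three stations at a time. Using N-06, N-07, N-09 (subtract circle equations pairwise → linear system) gives (x, y) ≈ (-63.4, -74.6).
Distances from that point to each station vs reported:
  N-06: calculated 65.6 vs reported 65.5 → residual 0.1 km
  N-07: calculated 202.2 vs reported 202.2 → residual 0.0 km
  N-08: calculated 173.9 vs reported 205.9 → residual 32.0 km
  N-09: calculated 96.0 vs reported 96.0 → residual 0.0 km
N-06, N-07, N-09 are mutually consistent (residuals ≈ 0); N-08 is off by 32.0 km.

N-08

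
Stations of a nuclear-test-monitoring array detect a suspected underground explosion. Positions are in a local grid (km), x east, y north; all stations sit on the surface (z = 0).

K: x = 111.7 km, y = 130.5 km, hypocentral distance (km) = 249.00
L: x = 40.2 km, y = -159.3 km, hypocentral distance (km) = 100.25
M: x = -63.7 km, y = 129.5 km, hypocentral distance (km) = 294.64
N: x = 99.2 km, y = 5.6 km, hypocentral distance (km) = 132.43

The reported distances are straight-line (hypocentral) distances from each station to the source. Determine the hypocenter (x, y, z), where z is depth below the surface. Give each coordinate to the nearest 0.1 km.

x ≈ 96.1 km, y ≈ -109.0 km, depth ≈ 66.3 km

Each station gives a sphere (x−x_i)² + (y−y_i)² + z² = d_i² (stations at z=0).
Subtracting the K sphere from L and M: z² cancels, leaving linear equations in x and y:
-143.0 x − 579.6 y = 49436.33
-350.8 x − 2.0 y = -33490.93
Solving: x ≈ 96.092, y ≈ -109.002 km (keep extra digits for the depth step; rounded: 96.1, -109.0).
Then from the K sphere: z² = 249.00² − (x − 111.7)² − (y − 130.5)² with x = 96.092, y = -109.002, so z ≈ 66.304 ≈ 66.3 km.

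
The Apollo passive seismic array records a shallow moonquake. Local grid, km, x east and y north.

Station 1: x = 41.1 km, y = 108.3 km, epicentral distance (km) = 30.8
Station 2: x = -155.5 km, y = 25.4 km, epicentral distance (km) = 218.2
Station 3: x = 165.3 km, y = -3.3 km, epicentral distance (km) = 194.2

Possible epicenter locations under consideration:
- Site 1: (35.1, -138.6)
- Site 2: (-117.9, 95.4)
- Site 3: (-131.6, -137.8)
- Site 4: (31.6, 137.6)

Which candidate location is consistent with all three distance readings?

Site 4

For each candidate, compare |candidate − station| to the reported distance:
Site 1: residuals Station 1 216.2, Station 2 33.2, Station 3 6.4 → max 216.2 km
Site 2: residuals Station 1 128.7, Station 2 138.7, Station 3 105.7 → max 138.7 km
Site 3: residuals Station 1 269.9, Station 2 53.3, Station 3 131.7 → max 269.9 km
Site 4: residuals Station 1 0.0, Station 2 0.0, Station 3 0.0 → max 0.0 km
Only Site 4 has all residuals ≈ 0.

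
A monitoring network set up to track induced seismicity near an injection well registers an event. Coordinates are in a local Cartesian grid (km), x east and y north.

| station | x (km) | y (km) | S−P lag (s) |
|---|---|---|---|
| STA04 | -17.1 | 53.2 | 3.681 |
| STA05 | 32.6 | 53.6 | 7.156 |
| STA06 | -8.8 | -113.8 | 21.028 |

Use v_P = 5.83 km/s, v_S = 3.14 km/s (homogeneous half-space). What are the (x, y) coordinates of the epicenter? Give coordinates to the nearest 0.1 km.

(-9.6, 29.3)

Distance from S−P lag: d = Δt · v_P v_S / (v_P − v_S) = Δt · (5.83·3.14)/(5.83−3.14) ≈ 6.8053·Δt.
So d_STA04 = 25.05, d_STA05 = 48.70, d_STA06 = 143.10 km.
Circle about each station: (x + 17.1)² + (y − 53.2)² = 25.05²; (x − 32.6)² + (y − 53.6)² = 48.70²; (x + 8.8)² + (y + 113.8)² = 143.10².
Subtracting pairs of circle equations eliminates x²+y² and gives linear equations (the radical axes):
99.4 x + 0.8 y = -931.12
16.6 x − 334.0 y = -9944.88
Solving the 2×2 system: x ≈ -9.6, y ≈ 29.3 km.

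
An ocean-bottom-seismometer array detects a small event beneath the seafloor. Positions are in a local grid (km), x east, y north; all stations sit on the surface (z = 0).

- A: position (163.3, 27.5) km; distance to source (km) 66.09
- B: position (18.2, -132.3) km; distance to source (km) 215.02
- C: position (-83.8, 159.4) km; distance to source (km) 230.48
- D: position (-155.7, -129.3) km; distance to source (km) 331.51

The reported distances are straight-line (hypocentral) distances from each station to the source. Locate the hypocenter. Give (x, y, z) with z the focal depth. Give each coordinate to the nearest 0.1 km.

(117.5, 54.3, 39.4)

Each station gives a sphere (x−x_i)² + (y−y_i)² + z² = d_i² (stations at z=0).
Subtracting the A sphere from B and C: z² cancels, leaving linear equations in x and y:
-290.2 x − 319.6 y = -51454.32
-494.2 x + 263.8 y = -43745.48
Solving: x ≈ 117.504, y ≈ 54.302 km (keep extra digits for the depth step; rounded: 117.5, 54.3).
Then from the A sphere: z² = 66.09² − (x − 163.3)² − (y − 27.5)² with x = 117.504, y = 54.302, so z ≈ 39.399 ≈ 39.4 km.
Check against D (with the unrounded solution): distance 331.51 ≈ 331.51 km. ✓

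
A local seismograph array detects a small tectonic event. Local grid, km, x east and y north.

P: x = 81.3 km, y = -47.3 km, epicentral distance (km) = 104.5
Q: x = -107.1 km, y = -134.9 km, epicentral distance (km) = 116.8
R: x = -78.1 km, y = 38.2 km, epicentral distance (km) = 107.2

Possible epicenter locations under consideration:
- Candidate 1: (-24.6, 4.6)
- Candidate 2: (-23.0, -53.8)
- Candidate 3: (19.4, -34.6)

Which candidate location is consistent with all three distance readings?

Candidate 2

For each candidate, compare |candidate − station| to the reported distance:
Candidate 1: residuals P 13.4, Q 45.3, R 44.0 → max 45.3 km
Candidate 2: residuals P 0.0, Q 0.0, R 0.0 → max 0.0 km
Candidate 3: residuals P 41.3, Q 44.6, R 14.5 → max 44.6 km
Only Candidate 2 has all residuals ≈ 0.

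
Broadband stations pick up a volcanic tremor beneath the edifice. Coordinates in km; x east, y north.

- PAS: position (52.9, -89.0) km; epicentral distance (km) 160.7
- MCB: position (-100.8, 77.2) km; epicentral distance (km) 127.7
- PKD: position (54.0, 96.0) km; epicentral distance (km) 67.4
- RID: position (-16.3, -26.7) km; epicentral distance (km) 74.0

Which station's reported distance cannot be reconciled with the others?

Solve using three stations at a time. Using MCB, PKD, RID (subtract circle equations pairwise → linear system) gives (x, y) ≈ (20.6, 37.5).
Distances from that point to each station vs reported:
  PAS: calculated 130.5 vs reported 160.7 → residual 30.2 km
  MCB: calculated 127.7 vs reported 127.7 → residual 0.0 km
  PKD: calculated 67.4 vs reported 67.4 → residual 0.0 km
  RID: calculated 74.0 vs reported 74.0 → residual 0.0 km
MCB, PKD, RID are mutually consistent (residuals ≈ 0); PAS is off by 30.2 km.

PAS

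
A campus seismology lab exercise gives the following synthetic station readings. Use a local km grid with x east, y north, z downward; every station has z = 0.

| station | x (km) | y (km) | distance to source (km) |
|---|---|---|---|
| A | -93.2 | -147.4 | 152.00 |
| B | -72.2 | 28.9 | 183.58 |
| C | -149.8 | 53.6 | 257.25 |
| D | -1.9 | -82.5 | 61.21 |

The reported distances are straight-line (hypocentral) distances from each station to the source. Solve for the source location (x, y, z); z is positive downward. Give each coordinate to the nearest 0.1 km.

Each station gives a sphere (x−x_i)² + (y−y_i)² + z² = d_i² (stations at z=0).
Subtracting the A sphere from B and C: z² cancels, leaving linear equations in x and y:
42.0 x + 352.6 y = -34962.57
-113.2 x + 402.0 y = -48173.56
Solving: x ≈ 51.604, y ≈ -105.303 km (keep extra digits for the depth step; rounded: 51.6, -105.3).
Then from the A sphere: z² = 152.00² − (x + 93.2)² − (y + 147.4)² with x = 51.604, y = -105.303, so z ≈ 19.069 ≈ 19.1 km.

(51.6, -105.3, 19.1)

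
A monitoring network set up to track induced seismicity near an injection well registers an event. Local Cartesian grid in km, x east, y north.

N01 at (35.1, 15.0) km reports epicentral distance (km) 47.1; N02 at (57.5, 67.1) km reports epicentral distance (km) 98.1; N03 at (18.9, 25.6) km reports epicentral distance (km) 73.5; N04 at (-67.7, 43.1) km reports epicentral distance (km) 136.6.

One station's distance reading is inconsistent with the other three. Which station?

N03

Solve using three stations at a time. Using N01, N02, N04 (subtract circle equations pairwise → linear system) gives (x, y) ≈ (47.4, -30.5).
Distances from that point to each station vs reported:
  N01: calculated 47.1 vs reported 47.1 → residual 0.0 km
  N02: calculated 98.1 vs reported 98.1 → residual 0.0 km
  N03: calculated 62.9 vs reported 73.5 → residual 10.6 km
  N04: calculated 136.6 vs reported 136.6 → residual 0.0 km
N01, N02, N04 are mutually consistent (residuals ≈ 0); N03 is off by 10.6 km.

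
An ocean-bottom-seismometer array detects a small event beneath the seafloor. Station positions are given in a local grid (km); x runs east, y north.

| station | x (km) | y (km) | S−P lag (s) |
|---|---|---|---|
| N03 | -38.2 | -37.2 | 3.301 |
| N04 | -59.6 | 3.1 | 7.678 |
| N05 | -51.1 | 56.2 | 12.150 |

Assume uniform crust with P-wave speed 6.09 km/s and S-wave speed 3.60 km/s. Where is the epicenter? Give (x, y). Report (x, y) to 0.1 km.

(-9.6, -42.4)

Distance from S−P lag: d = Δt · v_P v_S / (v_P − v_S) = Δt · (6.09·3.60)/(6.09−3.60) ≈ 8.8048·Δt.
So d_N03 = 29.06, d_N04 = 67.60, d_N05 = 106.98 km.
Circle about each station: (x + 38.2)² + (y + 37.2)² = 29.06²; (x + 59.6)² + (y − 3.1)² = 67.60²; (x + 51.1)² + (y − 56.2)² = 106.98².
Subtracting the N03 equation from the N04 and N05 equations removes the quadratic terms:
-42.8 x + 80.6 y = -3006.59
-25.8 x + 186.8 y = -7673.67
Solving the 2×2 system: x ≈ -9.6, y ≈ -42.4 km.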